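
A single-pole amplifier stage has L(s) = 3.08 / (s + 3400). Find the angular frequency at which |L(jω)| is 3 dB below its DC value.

For a single-pole low-pass, the −3 dB point is at the pole: ω = 3400 rad/sec.

3400 rad/sec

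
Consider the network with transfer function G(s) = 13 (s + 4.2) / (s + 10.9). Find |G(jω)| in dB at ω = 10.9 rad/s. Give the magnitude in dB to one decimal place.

19.9 dB

|j10.9 + 4.2| = √(10.9² + 4.2²) = 11.68
|j10.9 + 10.9| = √(10.9² + 10.9²) = 15.41
|G(j10.9)| = 13 × 11.68 / 15.41 = 9.8512
20 log₁₀(9.8512) = 19.87 dB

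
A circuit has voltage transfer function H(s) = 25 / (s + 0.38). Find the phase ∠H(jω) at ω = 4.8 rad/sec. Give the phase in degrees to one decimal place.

∠(j4.8 + 0.38) = arctan(4.8/0.38) = 85.47°
∠H(j4.8) = −85.47° = -85.47°

-85.5°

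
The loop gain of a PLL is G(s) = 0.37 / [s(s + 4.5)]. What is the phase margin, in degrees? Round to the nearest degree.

89°

Gain crossover: |G(jω)| = 1 at ω ≈ 0.0822 rad/s.
∠G(j0.0822) = −90° − arctan(0.0822/4.5) ≈ -91.05°
PM = 180° + (-91.05°) = 88.95°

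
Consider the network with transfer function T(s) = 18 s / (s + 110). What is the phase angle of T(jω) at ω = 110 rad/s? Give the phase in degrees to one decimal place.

∠(j110) = 90.00°
∠(j110 + 110) = arctan(110/110) = 45.00°
∠T(j110) = 90.00° − 45.00° = 45.00°

45.0°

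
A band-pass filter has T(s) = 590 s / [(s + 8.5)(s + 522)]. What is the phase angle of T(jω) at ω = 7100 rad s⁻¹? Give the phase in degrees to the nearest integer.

-86 deg

∠(j7100) = 90.00°
∠(j7100 + 8.5) = arctan(7100/8.5) = 89.93°
∠(j7100 + 522) = arctan(7100/522) = 85.80°
∠T(j7100) = 90.00° − (89.93° + 85.80°) = -85.73°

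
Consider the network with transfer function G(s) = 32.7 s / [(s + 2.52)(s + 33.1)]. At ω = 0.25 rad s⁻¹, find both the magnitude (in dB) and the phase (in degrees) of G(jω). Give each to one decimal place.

|j0.25| = 0.25
|j0.25 + 2.52| = √(0.25² + 2.52²) = 2.532
|j0.25 + 33.1| = √(0.25² + 33.1²) = 33.1
|G(j0.25)| = 32.7 × 0.25 / (2.532 × 33.1) = 0.097526
20 log₁₀(0.097526) = -20.22 dB
∠(j0.25) = 90.00°
∠(j0.25 + 2.52) = arctan(0.25/2.52) = 5.67°
∠(j0.25 + 33.1) = arctan(0.25/33.1) = 0.43°
∠G(j0.25) = 90.00° − (5.67° + 0.43°) = 83.90°

|G| = -20.2 dB, ∠G = 83.9°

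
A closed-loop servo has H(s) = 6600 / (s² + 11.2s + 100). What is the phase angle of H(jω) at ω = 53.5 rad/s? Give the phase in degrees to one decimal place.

-167.8°

∠[(j53.5)² + 11.2(j53.5) + 100] = ∠[-2762.2 + j599.2] = 167.76°
∠H(j53.5) = −167.76° = -167.76°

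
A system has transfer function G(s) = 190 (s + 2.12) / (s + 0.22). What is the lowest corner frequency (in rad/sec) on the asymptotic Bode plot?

0.22 rad/sec

Break frequencies occur at each pole and zero magnitude: 0.22 rad/sec, 2.12 rad/sec.
The lowest is 0.22 rad/sec.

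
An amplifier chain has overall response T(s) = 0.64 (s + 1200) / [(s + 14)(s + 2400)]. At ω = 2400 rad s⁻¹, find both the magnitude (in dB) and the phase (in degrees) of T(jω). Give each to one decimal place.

|j2400 + 1200| = √(2400² + 1200²) = 2683
|j2400 + 14| = √(2400² + 14²) = 2400
|j2400 + 2400| = √(2400² + 2400²) = 3394
|T(j2400)| = 0.64 × 2683 / (2400 × 3394) = 0.00021081
20 log₁₀(0.00021081) = -73.52 dB
∠(j2400 + 1200) = arctan(2400/1200) = 63.43°
∠(j2400 + 14) = arctan(2400/14) = 89.67°
∠(j2400 + 2400) = arctan(2400/2400) = 45.00°
∠T(j2400) = 63.43° − (89.67° + 45.00°) = -71.23°

|T| = -73.5 dB, ∠T = -71.2°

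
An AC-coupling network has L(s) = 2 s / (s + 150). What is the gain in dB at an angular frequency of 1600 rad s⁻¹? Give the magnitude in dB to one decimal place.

|j1600| = 1600
|j1600 + 150| = √(1600² + 150²) = 1607
|L(j1600)| = 2 × 1600 / 1607 = 1.9913
20 log₁₀(1.9913) = 5.98 dB

6.0 dB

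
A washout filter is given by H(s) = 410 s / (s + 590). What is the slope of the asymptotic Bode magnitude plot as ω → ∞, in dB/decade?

0 dB/decade

With 1 zero and 1 pole, the high-frequency asymptotic slope is 20 × (1 − 1) = 0 dB/decade.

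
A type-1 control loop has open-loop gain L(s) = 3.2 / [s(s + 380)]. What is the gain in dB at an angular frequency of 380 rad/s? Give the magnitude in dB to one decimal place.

|j380 + 380| = √(380² + 380²) = 537.4
|j380| = 380
|L(j380)| = 3.2 / (537.4 × 380) = 1.567e-05
20 log₁₀(1.567e-05) = -96.10 dB

-96.1 dB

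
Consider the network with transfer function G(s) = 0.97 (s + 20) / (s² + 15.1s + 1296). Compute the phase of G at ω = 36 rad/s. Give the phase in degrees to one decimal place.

-29.1°

∠(j36 + 20) = arctan(36/20) = 60.95°
∠[(j36)² + 15.1(j36) + 1296] = ∠[0 + j543.6] = 90.00°
∠G(j36) = 60.95° − 90.00° = -29.05°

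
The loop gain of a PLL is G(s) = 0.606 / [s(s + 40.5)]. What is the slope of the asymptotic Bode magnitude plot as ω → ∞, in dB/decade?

-40 dB/decade

With 0 zeros and 2 poles, the high-frequency asymptotic slope is 20 × (0 − 2) = -40 dB/decade.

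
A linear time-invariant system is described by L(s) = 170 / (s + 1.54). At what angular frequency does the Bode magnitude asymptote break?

The single real pole at s = −1.54 gives a corner at ω = 1.54 rad/s.

1.54 rad/s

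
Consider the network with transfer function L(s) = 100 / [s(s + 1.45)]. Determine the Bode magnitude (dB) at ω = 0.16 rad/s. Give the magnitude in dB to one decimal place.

52.6 dB

|j0.16 + 1.45| = √(0.16² + 1.45²) = 1.459
|j0.16| = 0.16
|L(j0.16)| = 100 / (1.459 × 0.16) = 428.43
20 log₁₀(428.43) = 52.64 dB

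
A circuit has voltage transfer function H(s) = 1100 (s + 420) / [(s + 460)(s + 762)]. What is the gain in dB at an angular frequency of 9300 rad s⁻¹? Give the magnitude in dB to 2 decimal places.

|j9300 + 420| = √(9300² + 420²) = 9309
|j9300 + 460| = √(9300² + 460²) = 9311
|j9300 + 762| = √(9300² + 762²) = 9331
|H(j9300)| = 1100 × 9309 / (9311 × 9331) = 0.11786
20 log₁₀(0.11786) = -18.573 dB

-18.57 dB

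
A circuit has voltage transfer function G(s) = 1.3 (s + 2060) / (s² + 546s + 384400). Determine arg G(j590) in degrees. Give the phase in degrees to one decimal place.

-67.6°

∠(j590 + 2060) = arctan(590/2060) = 15.98°
∠[(j590)² + 546(j590) + 384400] = ∠[36300 + j3.2214e+05] = 83.57°
∠G(j590) = 15.98° − 83.57° = -67.59°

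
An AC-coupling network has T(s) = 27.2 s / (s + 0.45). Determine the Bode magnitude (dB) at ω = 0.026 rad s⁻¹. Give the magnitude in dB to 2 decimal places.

|j0.026| = 0.026
|j0.026 + 0.45| = √(0.026² + 0.45²) = 0.4508
|T(j0.026)| = 27.2 × 0.026 / 0.4508 = 1.5689
20 log₁₀(1.5689) = 3.912 dB

3.91 dB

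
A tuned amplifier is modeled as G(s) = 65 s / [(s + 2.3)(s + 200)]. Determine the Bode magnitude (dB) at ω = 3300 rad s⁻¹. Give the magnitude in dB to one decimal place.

-34.1 dB

|j3300| = 3300
|j3300 + 2.3| = √(3300² + 2.3²) = 3300
|j3300 + 200| = √(3300² + 200²) = 3306
|G(j3300)| = 65 × 3300 / (3300 × 3306) = 0.019661
20 log₁₀(0.019661) = -34.13 dB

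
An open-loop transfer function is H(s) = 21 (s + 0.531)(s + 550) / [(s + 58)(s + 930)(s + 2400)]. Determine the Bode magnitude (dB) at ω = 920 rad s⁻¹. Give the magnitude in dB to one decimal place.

-43.5 dB

|j920 + 0.531| = √(920² + 0.531²) = 920
|j920 + 550| = √(920² + 550²) = 1072
|j920 + 58| = √(920² + 58²) = 921.8
|j920 + 930| = √(920² + 930²) = 1308
|j920 + 2400| = √(920² + 2400²) = 2570
|H(j920)| = 21 × 920 × 1072 / (921.8 × 1308 × 2570) = 0.0066812
20 log₁₀(0.0066812) = -43.50 dB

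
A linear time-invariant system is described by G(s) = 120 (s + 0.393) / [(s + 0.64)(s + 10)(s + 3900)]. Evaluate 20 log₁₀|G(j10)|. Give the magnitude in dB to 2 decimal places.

-53.26 dB

|j10 + 0.393| = √(10² + 0.393²) = 10.01
|j10 + 0.64| = √(10² + 0.64²) = 10.02
|j10 + 10| = √(10² + 10²) = 14.14
|j10 + 3900| = √(10² + 3900²) = 3900
|G(j10)| = 120 × 10.01 / (10.02 × 14.14 × 3900) = 0.0021729
20 log₁₀(0.0021729) = -53.259 dB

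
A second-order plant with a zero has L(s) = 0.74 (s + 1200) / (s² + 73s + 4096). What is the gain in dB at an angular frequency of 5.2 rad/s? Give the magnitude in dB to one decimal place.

-13.3 dB

|j5.2 + 1200| = √(5.2² + 1200²) = 1200
|(j5.2)² + 73(j5.2) + 4096| = |4069 + j379.6| = 4087
|L(j5.2)| = 0.74 × 1200 / 4087 = 0.2173
20 log₁₀(0.2173) = -13.26 dB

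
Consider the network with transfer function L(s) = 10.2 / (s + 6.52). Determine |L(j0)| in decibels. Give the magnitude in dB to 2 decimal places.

L(0) = 10.2 / 6.52 = 1.5644
20 log₁₀(1.5644) = 3.887 dB

3.89 dB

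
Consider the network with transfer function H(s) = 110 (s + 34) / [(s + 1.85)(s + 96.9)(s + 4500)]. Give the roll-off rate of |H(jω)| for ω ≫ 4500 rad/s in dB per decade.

-40 dB/decade

With 1 zero and 3 poles, the high-frequency asymptotic slope is 20 × (1 − 3) = -40 dB/decade.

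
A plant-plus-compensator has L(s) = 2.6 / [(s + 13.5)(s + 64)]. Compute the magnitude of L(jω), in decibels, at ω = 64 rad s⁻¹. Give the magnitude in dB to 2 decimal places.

-67.15 dB

|j64 + 13.5| = √(64² + 13.5²) = 65.41
|j64 + 64| = √(64² + 64²) = 90.51
|L(j64)| = 2.6 / (65.41 × 90.51) = 0.00043918
20 log₁₀(0.00043918) = -67.147 dB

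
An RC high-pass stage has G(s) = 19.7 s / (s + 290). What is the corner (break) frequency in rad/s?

290 rad/s

The single real pole at s = −290 gives a corner at ω = 290 rad/s.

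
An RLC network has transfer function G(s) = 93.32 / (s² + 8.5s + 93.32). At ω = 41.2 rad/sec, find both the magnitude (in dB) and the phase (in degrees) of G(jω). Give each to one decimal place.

|(j41.2)² + 8.5(j41.2) + 93.32| = |-1604.1 + j350.2| = 1642
|G(j41.2)| = 93.32 / 1642 = 0.056837
20 log₁₀(0.056837) = -24.91 dB
∠[(j41.2)² + 8.5(j41.2) + 93.32] = ∠[-1604.1 + j350.2] = 167.68°
∠G(j41.2) = −167.68° = -167.68°

|G| = -24.9 dB, ∠G = -167.7°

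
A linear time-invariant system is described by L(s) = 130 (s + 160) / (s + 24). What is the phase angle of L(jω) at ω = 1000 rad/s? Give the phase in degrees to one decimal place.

-7.7°

∠(j1000 + 160) = arctan(1000/160) = 80.91°
∠(j1000 + 24) = arctan(1000/24) = 88.63°
∠L(j1000) = 80.91° − 88.63° = -7.72°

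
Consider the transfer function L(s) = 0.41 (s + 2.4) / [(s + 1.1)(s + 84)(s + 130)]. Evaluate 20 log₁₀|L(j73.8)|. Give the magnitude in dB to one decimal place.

|j73.8 + 2.4| = √(73.8² + 2.4²) = 73.84
|j73.8 + 1.1| = √(73.8² + 1.1²) = 73.81
|j73.8 + 84| = √(73.8² + 84²) = 111.8
|j73.8 + 130| = √(73.8² + 130²) = 149.5
|L(j73.8)| = 0.41 × 73.84 / (73.81 × 111.8 × 149.5) = 2.4539e-05
20 log₁₀(2.4539e-05) = -92.20 dB

-92.2 dB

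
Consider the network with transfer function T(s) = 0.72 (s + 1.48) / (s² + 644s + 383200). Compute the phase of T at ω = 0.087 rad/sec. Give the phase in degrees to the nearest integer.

3°

∠(j0.087 + 1.48) = arctan(0.087/1.48) = 3.36°
∠[(j0.087)² + 644(j0.087) + 383200] = ∠[3.832e+05 + j56.028] = 0.01°
∠T(j0.087) = 3.36° − 0.01° = 3.36°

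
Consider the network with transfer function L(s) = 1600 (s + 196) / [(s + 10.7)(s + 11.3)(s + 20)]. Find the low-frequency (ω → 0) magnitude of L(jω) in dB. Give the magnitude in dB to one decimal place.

L(0) = 1600 × 196 / (10.7 × 11.3 × 20) = 129.68
20 log₁₀(129.68) = 42.26 dB

42.3 dB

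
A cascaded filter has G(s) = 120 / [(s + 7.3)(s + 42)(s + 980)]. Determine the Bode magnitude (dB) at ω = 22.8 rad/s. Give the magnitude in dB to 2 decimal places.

|j22.8 + 7.3| = √(22.8² + 7.3²) = 23.94
|j22.8 + 42| = √(22.8² + 42²) = 47.79
|j22.8 + 980| = √(22.8² + 980²) = 980.3
|G(j22.8)| = 120 / (23.94 × 47.79 × 980.3) = 0.000107
20 log₁₀(0.000107) = -79.412 dB

-79.41 dB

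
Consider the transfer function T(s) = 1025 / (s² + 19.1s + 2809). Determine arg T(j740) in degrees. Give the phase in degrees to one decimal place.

∠[(j740)² + 19.1(j740) + 2809] = ∠[-5.4479e+05 + j14134] = 178.51°
∠T(j740) = −178.51° = -178.51°

-178.5°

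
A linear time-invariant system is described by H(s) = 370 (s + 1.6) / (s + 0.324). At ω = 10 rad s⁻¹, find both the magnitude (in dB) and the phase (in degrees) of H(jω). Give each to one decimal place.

|j10 + 1.6| = √(10² + 1.6²) = 10.13
|j10 + 0.324| = √(10² + 0.324²) = 10.01
|H(j10)| = 370 × 10.13 / 10.01 = 374.51
20 log₁₀(374.51) = 51.47 dB
∠(j10 + 1.6) = arctan(10/1.6) = 80.91°
∠(j10 + 0.324) = arctan(10/0.324) = 88.14°
∠H(j10) = 80.91° − 88.14° = -7.23°

|H| = 51.5 dB, ∠H = -7.2°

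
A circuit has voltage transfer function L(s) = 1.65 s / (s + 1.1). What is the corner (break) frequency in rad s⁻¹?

The single real pole at s = −1.1 gives a corner at ω = 1.1 rad s⁻¹.

1.1 rad s⁻¹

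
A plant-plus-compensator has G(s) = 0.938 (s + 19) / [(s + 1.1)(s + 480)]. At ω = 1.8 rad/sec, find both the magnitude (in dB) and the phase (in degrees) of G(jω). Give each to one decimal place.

|j1.8 + 19| = √(1.8² + 19²) = 19.09
|j1.8 + 1.1| = √(1.8² + 1.1²) = 2.11
|j1.8 + 480| = √(1.8² + 480²) = 480
|G(j1.8)| = 0.938 × 19.09 / (2.11 × 480) = 0.01768
20 log₁₀(0.01768) = -35.05 dB
∠(j1.8 + 19) = arctan(1.8/19) = 5.41°
∠(j1.8 + 1.1) = arctan(1.8/1.1) = 58.57°
∠(j1.8 + 480) = arctan(1.8/480) = 0.21°
∠G(j1.8) = 5.41° − (58.57° + 0.21°) = -53.37°

|G| = -35.1 dB, ∠G = -53.4°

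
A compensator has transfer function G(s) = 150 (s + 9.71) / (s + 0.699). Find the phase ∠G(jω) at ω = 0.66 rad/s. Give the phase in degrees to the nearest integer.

∠(j0.66 + 9.71) = arctan(0.66/9.71) = 3.89°
∠(j0.66 + 0.699) = arctan(0.66/0.699) = 43.36°
∠G(j0.66) = 3.89° − 43.36° = -39.47°

-39 deg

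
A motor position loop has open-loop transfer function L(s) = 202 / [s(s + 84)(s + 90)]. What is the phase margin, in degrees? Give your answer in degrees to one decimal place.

90.0°

Gain crossover: |L(jω)| = 1 at ω ≈ 0.0267 rad s⁻¹.
∠L(j0.0267) = −90° − arctan(0.0267/84) − arctan(0.0267/90) ≈ -90.04°
PM = 180° + (-90.04°) = 89.96°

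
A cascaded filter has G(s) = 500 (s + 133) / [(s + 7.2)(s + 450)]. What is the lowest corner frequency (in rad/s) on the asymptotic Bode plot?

7.2 rad/s

Break frequencies occur at each pole and zero magnitude: 7.2 rad/s, 133 rad/s, 450 rad/s.
The lowest is 7.2 rad/s.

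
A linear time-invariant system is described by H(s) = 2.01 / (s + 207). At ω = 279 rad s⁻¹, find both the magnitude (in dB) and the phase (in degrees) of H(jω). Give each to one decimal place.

|j279 + 207| = √(279² + 207²) = 347.4
|H(j279)| = 2.01 / 347.4 = 0.0057858
20 log₁₀(0.0057858) = -44.75 dB
∠(j279 + 207) = arctan(279/207) = 53.43°
∠H(j279) = −53.43° = -53.43°

|H| = -44.8 dB, ∠H = -53.4 deg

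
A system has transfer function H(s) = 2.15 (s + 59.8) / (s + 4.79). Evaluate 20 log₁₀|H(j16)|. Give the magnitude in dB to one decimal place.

|j16 + 59.8| = √(16² + 59.8²) = 61.9
|j16 + 4.79| = √(16² + 4.79²) = 16.7
|H(j16)| = 2.15 × 61.9 / 16.7 = 7.9688
20 log₁₀(7.9688) = 18.03 dB

18.0 dB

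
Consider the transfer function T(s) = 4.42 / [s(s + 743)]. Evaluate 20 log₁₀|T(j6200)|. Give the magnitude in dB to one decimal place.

|j6200 + 743| = √(6200² + 743²) = 6244
|j6200| = 6200
|T(j6200)| = 4.42 / (6244 × 6200) = 1.1417e-07
20 log₁₀(1.1417e-07) = -138.85 dB

-138.8 dB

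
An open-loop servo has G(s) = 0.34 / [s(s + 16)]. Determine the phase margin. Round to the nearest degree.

Gain crossover: |G(jω)| = 1 at ω ≈ 0.0212 rad/s.
∠G(j0.0212) = −90° − arctan(0.0212/16) ≈ -90.08°
PM = 180° + (-90.08°) = 89.92°

90 deg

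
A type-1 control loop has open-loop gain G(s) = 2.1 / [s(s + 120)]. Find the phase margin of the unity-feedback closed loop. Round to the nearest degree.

90°

Gain crossover: |G(jω)| = 1 at ω ≈ 0.0175 rad/sec.
∠G(j0.0175) = −90° − arctan(0.0175/120) ≈ -90.01°
PM = 180° + (-90.01°) = 89.99°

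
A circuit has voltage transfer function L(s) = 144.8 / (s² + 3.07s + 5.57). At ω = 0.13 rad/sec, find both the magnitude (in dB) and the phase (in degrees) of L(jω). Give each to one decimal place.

|(j0.13)² + 3.07(j0.13) + 5.57| = |5.5531 + j0.3991| = 5.567
|L(j0.13)| = 144.8 / 5.567 = 26.008
20 log₁₀(26.008) = 28.30 dB
∠[(j0.13)² + 3.07(j0.13) + 5.57] = ∠[5.5531 + j0.3991] = 4.11°
∠L(j0.13) = −4.11° = -4.11°

|L| = 28.3 dB, ∠L = -4.1°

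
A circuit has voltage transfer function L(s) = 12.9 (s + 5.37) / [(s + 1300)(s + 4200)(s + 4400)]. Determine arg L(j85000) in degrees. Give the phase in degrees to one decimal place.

-173.3°

∠(j85000 + 5.37) = arctan(85000/5.37) = 90.00°
∠(j85000 + 1300) = arctan(85000/1300) = 89.12°
∠(j85000 + 4200) = arctan(85000/4200) = 87.17°
∠(j85000 + 4400) = arctan(85000/4400) = 87.04°
∠L(j85000) = 90.00° − (89.12° + 87.17° + 87.04°) = -173.34°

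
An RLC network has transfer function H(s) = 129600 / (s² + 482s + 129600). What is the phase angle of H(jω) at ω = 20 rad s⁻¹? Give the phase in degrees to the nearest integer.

∠[(j20)² + 482(j20) + 129600] = ∠[1.292e+05 + j9640] = 4.27°
∠H(j20) = −4.27° = -4.27°

-4°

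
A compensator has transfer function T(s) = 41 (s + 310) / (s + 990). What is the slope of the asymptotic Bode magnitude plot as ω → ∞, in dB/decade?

0 dB/decade

With 1 zero and 1 pole, the high-frequency asymptotic slope is 20 × (1 − 1) = 0 dB/decade.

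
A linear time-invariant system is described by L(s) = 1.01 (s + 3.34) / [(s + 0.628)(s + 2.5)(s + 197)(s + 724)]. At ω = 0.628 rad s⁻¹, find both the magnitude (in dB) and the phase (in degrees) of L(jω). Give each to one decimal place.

|L| = -99.6 dB, ∠L = -48.7°

|j0.628 + 3.34| = √(0.628² + 3.34²) = 3.399
|j0.628 + 0.628| = √(0.628² + 0.628²) = 0.8881
|j0.628 + 2.5| = √(0.628² + 2.5²) = 2.578
|j0.628 + 197| = √(0.628² + 197²) = 197
|j0.628 + 724| = √(0.628² + 724²) = 724
|L(j0.628)| = 1.01 × 3.399 / (0.8881 × 2.578 × 197 × 724) = 1.0512e-05
20 log₁₀(1.0512e-05) = -99.57 dB
∠(j0.628 + 3.34) = arctan(0.628/3.34) = 10.65°
∠(j0.628 + 0.628) = arctan(0.628/0.628) = 45.00°
∠(j0.628 + 2.5) = arctan(0.628/2.5) = 14.10°
∠(j0.628 + 197) = arctan(0.628/197) = 0.18°
∠(j0.628 + 724) = arctan(0.628/724) = 0.05°
∠L(j0.628) = 10.65° − (45.00° + 14.10° + 0.18° + 0.05°) = -48.68°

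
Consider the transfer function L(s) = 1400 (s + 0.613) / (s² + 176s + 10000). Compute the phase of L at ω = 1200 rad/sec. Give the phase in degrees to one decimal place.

-81.6°

∠(j1200 + 0.613) = arctan(1200/0.613) = 89.97°
∠[(j1200)² + 176(j1200) + 10000] = ∠[-1.43e+06 + j2.112e+05] = 171.60°
∠L(j1200) = 89.97° − 171.60° = -81.63°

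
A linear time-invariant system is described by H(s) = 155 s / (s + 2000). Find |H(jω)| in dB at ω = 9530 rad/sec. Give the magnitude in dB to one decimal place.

43.6 dB

|j9530| = 9530
|j9530 + 2000| = √(9530² + 2000²) = 9738
|H(j9530)| = 155 × 9530 / 9738 = 151.7
20 log₁₀(151.7) = 43.62 dB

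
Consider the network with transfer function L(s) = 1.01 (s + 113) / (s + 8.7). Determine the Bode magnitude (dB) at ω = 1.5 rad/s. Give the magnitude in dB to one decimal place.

22.2 dB

|j1.5 + 113| = √(1.5² + 113²) = 113
|j1.5 + 8.7| = √(1.5² + 8.7²) = 8.828
|L(j1.5)| = 1.01 × 113 / 8.828 = 12.929
20 log₁₀(12.929) = 22.23 dB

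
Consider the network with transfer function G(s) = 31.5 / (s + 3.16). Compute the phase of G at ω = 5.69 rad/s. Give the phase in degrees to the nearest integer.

∠(j5.69 + 3.16) = arctan(5.69/3.16) = 60.95°
∠G(j5.69) = −60.95° = -60.95°

-61°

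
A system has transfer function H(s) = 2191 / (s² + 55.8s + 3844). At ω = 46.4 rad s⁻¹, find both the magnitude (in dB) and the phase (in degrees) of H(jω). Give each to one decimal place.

|(j46.4)² + 55.8(j46.4) + 3844| = |1691 + j2589.1| = 3092
|H(j46.4)| = 2191 / 3092 = 0.7085
20 log₁₀(0.7085) = -2.99 dB
∠[(j46.4)² + 55.8(j46.4) + 3844] = ∠[1691 + j2589.1] = 56.85°
∠H(j46.4) = −56.85° = -56.85°

|H| = -3.0 dB, ∠H = -56.9°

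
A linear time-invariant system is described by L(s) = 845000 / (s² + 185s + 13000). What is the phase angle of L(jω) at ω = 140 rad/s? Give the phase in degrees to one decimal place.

-104.3°

∠[(j140)² + 185(j140) + 13000] = ∠[-6600 + j25900] = 104.30°
∠L(j140) = −104.30° = -104.30°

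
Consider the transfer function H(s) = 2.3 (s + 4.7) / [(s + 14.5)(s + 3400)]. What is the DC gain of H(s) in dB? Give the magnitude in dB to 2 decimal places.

H(0) = 2.3 × 4.7 / (14.5 × 3400) = 0.00021927
20 log₁₀(0.00021927) = -73.180 dB

-73.18 dB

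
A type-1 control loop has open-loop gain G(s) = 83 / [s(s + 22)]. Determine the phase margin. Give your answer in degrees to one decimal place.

80.4°

Gain crossover: |G(jω)| = 1 at ω ≈ 3.72 rad/s.
∠G(j3.72) = −90° − arctan(3.72/22) ≈ -99.60°
PM = 180° + (-99.60°) = 80.40°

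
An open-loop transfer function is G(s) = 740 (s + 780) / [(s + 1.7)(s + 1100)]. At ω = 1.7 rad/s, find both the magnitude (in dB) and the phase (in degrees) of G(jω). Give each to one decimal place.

|G| = 46.8 dB, ∠G = -45.0°

|j1.7 + 780| = √(1.7² + 780²) = 780
|j1.7 + 1.7| = √(1.7² + 1.7²) = 2.404
|j1.7 + 1100| = √(1.7² + 1100²) = 1100
|G(j1.7)| = 740 × 780 / (2.404 × 1100) = 218.26
20 log₁₀(218.26) = 46.78 dB
∠(j1.7 + 780) = arctan(1.7/780) = 0.12°
∠(j1.7 + 1.7) = arctan(1.7/1.7) = 45.00°
∠(j1.7 + 1100) = arctan(1.7/1100) = 0.09°
∠G(j1.7) = 0.12° − (45.00° + 0.09°) = -44.96°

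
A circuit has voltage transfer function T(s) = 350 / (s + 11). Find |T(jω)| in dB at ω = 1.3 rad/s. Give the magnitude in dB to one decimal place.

30.0 dB

|j1.3 + 11| = √(1.3² + 11²) = 11.08
|T(j1.3)| = 350 / 11.08 = 31.598
20 log₁₀(31.598) = 29.99 dB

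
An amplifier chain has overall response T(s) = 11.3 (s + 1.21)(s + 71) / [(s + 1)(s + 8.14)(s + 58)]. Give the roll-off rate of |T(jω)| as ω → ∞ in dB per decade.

With 2 zeros and 3 poles, the high-frequency asymptotic slope is 20 × (2 − 3) = -20 dB/decade.

-20 dB/decade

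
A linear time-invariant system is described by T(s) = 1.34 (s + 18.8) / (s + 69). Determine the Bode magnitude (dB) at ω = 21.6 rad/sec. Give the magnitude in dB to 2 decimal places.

-5.50 dB

|j21.6 + 18.8| = √(21.6² + 18.8²) = 28.64
|j21.6 + 69| = √(21.6² + 69²) = 72.3
|T(j21.6)| = 1.34 × 28.64 / 72.3 = 0.53072
20 log₁₀(0.53072) = -5.503 dB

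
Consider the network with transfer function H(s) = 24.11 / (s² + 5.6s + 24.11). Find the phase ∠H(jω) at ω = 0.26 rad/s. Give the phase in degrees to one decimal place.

-3.5°

∠[(j0.26)² + 5.6(j0.26) + 24.11] = ∠[24.042 + j1.456] = 3.47°
∠H(j0.26) = −3.47° = -3.47°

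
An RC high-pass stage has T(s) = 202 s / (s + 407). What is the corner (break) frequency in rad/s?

The single real pole at s = −407 gives a corner at ω = 407 rad/s.

407 rad/s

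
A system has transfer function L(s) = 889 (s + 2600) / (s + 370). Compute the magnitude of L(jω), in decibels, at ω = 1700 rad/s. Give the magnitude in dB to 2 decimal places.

64.01 dB

|j1700 + 2600| = √(1700² + 2600²) = 3106
|j1700 + 370| = √(1700² + 370²) = 1740
|L(j1700)| = 889 × 3106 / 1740 = 1587.3
20 log₁₀(1587.3) = 64.013 dB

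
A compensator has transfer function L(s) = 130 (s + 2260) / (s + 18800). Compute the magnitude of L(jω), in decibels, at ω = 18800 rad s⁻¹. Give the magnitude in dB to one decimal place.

39.3 dB

|j18800 + 2260| = √(18800² + 2260²) = 1.894e+04
|j18800 + 18800| = √(18800² + 18800²) = 2.659e+04
|L(j18800)| = 130 × 1.894e+04 / 2.659e+04 = 92.586
20 log₁₀(92.586) = 39.33 dB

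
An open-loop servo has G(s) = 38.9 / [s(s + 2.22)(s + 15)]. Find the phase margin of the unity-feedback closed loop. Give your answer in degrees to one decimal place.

Gain crossover: |G(jω)| = 1 at ω ≈ 1.05 rad s⁻¹.
∠G(j1.05) = −90° − arctan(1.05/2.22) − arctan(1.05/15) ≈ -119.39°
PM = 180° + (-119.39°) = 60.61°

60.6 deg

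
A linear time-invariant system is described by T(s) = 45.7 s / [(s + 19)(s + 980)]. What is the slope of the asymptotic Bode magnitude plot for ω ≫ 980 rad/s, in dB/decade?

With 1 zero and 2 poles, the high-frequency asymptotic slope is 20 × (1 − 2) = -20 dB/decade.

-20 dB/decade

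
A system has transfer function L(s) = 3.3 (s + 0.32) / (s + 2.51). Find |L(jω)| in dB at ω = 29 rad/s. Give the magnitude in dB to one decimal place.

10.3 dB

|j29 + 0.32| = √(29² + 0.32²) = 29
|j29 + 2.51| = √(29² + 2.51²) = 29.11
|L(j29)| = 3.3 × 29 / 29.11 = 3.2879
20 log₁₀(3.2879) = 10.34 dB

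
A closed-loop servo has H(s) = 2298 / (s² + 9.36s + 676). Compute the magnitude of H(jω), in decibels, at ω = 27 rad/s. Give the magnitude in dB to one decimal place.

|(j27)² + 9.36(j27) + 676| = |-53 + j252.72| = 258.2
|H(j27)| = 2298 / 258.2 = 8.8995
20 log₁₀(8.8995) = 18.99 dB

19.0 dB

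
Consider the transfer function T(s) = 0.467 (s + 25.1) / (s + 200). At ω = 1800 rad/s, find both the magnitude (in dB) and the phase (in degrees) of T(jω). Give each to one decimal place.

|T| = -6.7 dB, ∠T = 5.5°

|j1800 + 25.1| = √(1800² + 25.1²) = 1800
|j1800 + 200| = √(1800² + 200²) = 1811
|T(j1800)| = 0.467 × 1800 / 1811 = 0.46419
20 log₁₀(0.46419) = -6.67 dB
∠(j1800 + 25.1) = arctan(1800/25.1) = 89.20°
∠(j1800 + 200) = arctan(1800/200) = 83.66°
∠T(j1800) = 89.20° − 83.66° = 5.54°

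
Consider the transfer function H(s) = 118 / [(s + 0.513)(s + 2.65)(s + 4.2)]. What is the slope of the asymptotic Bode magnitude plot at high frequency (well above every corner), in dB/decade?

-60 dB/decade

With 0 zeros and 3 poles, the high-frequency asymptotic slope is 20 × (0 − 3) = -60 dB/decade.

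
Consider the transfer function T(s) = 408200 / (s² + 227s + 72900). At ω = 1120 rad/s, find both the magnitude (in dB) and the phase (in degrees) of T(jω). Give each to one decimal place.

|(j1120)² + 227(j1120) + 72900| = |-1.1815e+06 + j2.5424e+05| = 1.209e+06
|T(j1120)| = 408200 / 1.209e+06 = 0.33776
20 log₁₀(0.33776) = -9.43 dB
∠[(j1120)² + 227(j1120) + 72900] = ∠[-1.1815e+06 + j2.5424e+05] = 167.86°
∠T(j1120) = −167.86° = -167.86°

|T| = -9.4 dB, ∠T = -167.9°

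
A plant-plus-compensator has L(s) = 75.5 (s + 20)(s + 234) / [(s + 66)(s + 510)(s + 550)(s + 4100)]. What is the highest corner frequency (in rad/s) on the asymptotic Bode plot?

Break frequencies occur at each pole and zero magnitude: 20 rad/s, 66 rad/s, 234 rad/s, 510 rad/s, 550 rad/s, 4100 rad/s.
The highest is 4100 rad/s.

4100 rad/s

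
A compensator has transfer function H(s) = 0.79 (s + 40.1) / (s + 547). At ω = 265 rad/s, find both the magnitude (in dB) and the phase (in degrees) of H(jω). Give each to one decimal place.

|j265 + 40.1| = √(265² + 40.1²) = 268
|j265 + 547| = √(265² + 547²) = 607.8
|H(j265)| = 0.79 × 268 / 607.8 = 0.34835
20 log₁₀(0.34835) = -9.16 dB
∠(j265 + 40.1) = arctan(265/40.1) = 81.40°
∠(j265 + 547) = arctan(265/547) = 25.85°
∠H(j265) = 81.40° − 25.85° = 55.55°

|H| = -9.2 dB, ∠H = 55.5°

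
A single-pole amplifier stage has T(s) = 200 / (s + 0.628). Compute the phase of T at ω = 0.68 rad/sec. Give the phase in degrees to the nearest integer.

∠(j0.68 + 0.628) = arctan(0.68/0.628) = 47.28°
∠T(j0.68) = −47.28° = -47.28°

-47 deg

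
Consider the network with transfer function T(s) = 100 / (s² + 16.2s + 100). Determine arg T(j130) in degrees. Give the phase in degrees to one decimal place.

∠[(j130)² + 16.2(j130) + 100] = ∠[-16800 + j2106] = 172.85°
∠T(j130) = −172.85° = -172.85°

-172.9°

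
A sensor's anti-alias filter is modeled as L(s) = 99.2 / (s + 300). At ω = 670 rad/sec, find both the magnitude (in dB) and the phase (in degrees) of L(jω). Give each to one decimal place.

|L| = -17.4 dB, ∠L = -65.9°

|j670 + 300| = √(670² + 300²) = 734.1
|L(j670)| = 99.2 / 734.1 = 0.13513
20 log₁₀(0.13513) = -17.38 dB
∠(j670 + 300) = arctan(670/300) = 65.88°
∠L(j670) = −65.88° = -65.88°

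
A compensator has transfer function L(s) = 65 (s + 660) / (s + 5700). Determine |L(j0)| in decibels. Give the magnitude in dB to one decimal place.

L(0) = 65 × 660 / 5700 = 7.5263
20 log₁₀(7.5263) = 17.53 dB

17.5 dB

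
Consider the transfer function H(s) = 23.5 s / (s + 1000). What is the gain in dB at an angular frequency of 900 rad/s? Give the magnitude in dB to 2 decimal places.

|j900| = 900
|j900 + 1000| = √(900² + 1000²) = 1345
|H(j900)| = 23.5 × 900 / 1345 = 15.721
20 log₁₀(15.721) = 23.929 dB

23.93 dB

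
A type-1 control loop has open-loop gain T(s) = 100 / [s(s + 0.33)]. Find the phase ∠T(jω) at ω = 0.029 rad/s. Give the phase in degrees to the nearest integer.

-95°

∠(j0.029 + 0.33) = arctan(0.029/0.33) = 5.02°
∠(j0.029) = 90.00°
∠T(j0.029) = − (5.02° + 90.00°) = -95.02°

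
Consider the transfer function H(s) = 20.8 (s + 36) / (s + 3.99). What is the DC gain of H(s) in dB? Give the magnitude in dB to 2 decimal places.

H(0) = 20.8 × 36 / 3.99 = 187.67
20 log₁₀(187.67) = 45.468 dB

45.47 dB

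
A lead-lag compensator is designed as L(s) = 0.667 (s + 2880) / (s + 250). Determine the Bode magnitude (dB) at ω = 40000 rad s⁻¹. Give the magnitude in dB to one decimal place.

|j40000 + 2880| = √(40000² + 2880²) = 4.01e+04
|j40000 + 250| = √(40000² + 250²) = 4e+04
|L(j40000)| = 0.667 × 4.01e+04 / 4e+04 = 0.66871
20 log₁₀(0.66871) = -3.50 dB

-3.5 dB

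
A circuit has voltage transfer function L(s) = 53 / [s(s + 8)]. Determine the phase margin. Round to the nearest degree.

56°

Gain crossover: |L(jω)| = 1 at ω ≈ 5.47 rad s⁻¹.
∠L(j5.47) = −90° − arctan(5.47/8) ≈ -124.36°
PM = 180° + (-124.36°) = 55.64°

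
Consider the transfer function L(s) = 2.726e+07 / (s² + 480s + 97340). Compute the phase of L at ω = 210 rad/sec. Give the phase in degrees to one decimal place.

∠[(j210)² + 480(j210) + 97340] = ∠[53240 + j1.008e+05] = 62.16°
∠L(j210) = −62.16° = -62.16°

-62.2°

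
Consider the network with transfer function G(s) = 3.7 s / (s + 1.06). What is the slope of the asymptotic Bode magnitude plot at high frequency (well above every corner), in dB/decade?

With 1 zero and 1 pole, the high-frequency asymptotic slope is 20 × (1 − 1) = 0 dB/decade.

0 dB/decade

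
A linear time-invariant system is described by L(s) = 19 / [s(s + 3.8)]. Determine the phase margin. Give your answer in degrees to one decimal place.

Gain crossover: |L(jω)| = 1 at ω ≈ 3.62 rad s⁻¹.
∠L(j3.62) = −90° − arctan(3.62/3.8) ≈ -133.61°
PM = 180° + (-133.61°) = 46.39°

46.4°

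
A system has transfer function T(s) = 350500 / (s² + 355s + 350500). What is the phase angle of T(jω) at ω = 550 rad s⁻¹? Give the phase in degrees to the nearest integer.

-76°

∠[(j550)² + 355(j550) + 350500] = ∠[48000 + j1.9525e+05] = 76.19°
∠T(j550) = −76.19° = -76.19°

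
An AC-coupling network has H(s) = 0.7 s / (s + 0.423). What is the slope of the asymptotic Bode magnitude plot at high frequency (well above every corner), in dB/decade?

0 dB/decade

With 1 zero and 1 pole, the high-frequency asymptotic slope is 20 × (1 − 1) = 0 dB/decade.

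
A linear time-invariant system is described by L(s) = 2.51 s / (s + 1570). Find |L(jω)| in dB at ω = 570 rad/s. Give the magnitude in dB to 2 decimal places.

-1.34 dB

|j570| = 570
|j570 + 1570| = √(570² + 1570²) = 1670
|L(j570)| = 2.51 × 570 / 1670 = 0.85657
20 log₁₀(0.85657) = -1.345 dB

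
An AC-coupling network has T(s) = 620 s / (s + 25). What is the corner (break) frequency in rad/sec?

25 rad/sec

The single real pole at s = −25 gives a corner at ω = 25 rad/sec.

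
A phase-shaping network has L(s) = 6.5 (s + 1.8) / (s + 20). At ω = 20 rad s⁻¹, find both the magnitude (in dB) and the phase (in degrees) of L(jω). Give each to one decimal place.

|j20 + 1.8| = √(20² + 1.8²) = 20.08
|j20 + 20| = √(20² + 20²) = 28.28
|L(j20)| = 6.5 × 20.08 / 28.28 = 4.6148
20 log₁₀(4.6148) = 13.28 dB
∠(j20 + 1.8) = arctan(20/1.8) = 84.86°
∠(j20 + 20) = arctan(20/20) = 45.00°
∠L(j20) = 84.86° − 45.00° = 39.86°

|L| = 13.3 dB, ∠L = 39.9°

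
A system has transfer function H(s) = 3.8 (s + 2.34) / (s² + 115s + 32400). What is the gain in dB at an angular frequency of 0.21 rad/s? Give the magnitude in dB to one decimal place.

-71.2 dB

|j0.21 + 2.34| = √(0.21² + 2.34²) = 2.349
|(j0.21)² + 115(j0.21) + 32400| = |32400 + j24.15| = 3.24e+04
|H(j0.21)| = 3.8 × 2.349 / 3.24e+04 = 0.00027555
20 log₁₀(0.00027555) = -71.20 dB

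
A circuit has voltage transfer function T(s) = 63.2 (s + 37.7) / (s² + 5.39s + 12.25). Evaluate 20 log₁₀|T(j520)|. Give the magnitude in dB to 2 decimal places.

-18.28 dB

|j520 + 37.7| = √(520² + 37.7²) = 521.4
|(j520)² + 5.39(j520) + 12.25| = |-2.7039e+05 + j2802.8| = 2.704e+05
|T(j520)| = 63.2 × 521.4 / 2.704e+05 = 0.12186
20 log₁₀(0.12186) = -18.283 dB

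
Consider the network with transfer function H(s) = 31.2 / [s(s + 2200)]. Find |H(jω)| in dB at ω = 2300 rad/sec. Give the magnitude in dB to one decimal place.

-107.4 dB

|j2300 + 2200| = √(2300² + 2200²) = 3183
|j2300| = 2300
|H(j2300)| = 31.2 / (3183 × 2300) = 4.2621e-06
20 log₁₀(4.2621e-06) = -107.41 dB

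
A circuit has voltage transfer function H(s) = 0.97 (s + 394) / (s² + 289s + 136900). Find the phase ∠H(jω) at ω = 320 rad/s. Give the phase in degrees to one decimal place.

∠(j320 + 394) = arctan(320/394) = 39.08°
∠[(j320)² + 289(j320) + 136900] = ∠[34500 + j92480] = 69.54°
∠H(j320) = 39.08° − 69.54° = -30.46°

-30.5 deg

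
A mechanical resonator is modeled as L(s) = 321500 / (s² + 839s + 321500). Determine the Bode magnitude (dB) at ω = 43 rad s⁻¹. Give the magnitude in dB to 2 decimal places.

|(j43)² + 839(j43) + 321500| = |3.1965e+05 + j36077| = 3.217e+05
|L(j43)| = 321500 / 3.217e+05 = 0.99944
20 log₁₀(0.99944) = -0.005 dB

-0.00 dB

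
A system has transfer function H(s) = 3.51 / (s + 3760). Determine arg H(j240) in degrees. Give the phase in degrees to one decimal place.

-3.7 deg

∠(j240 + 3760) = arctan(240/3760) = 3.65°
∠H(j240) = −3.65° = -3.65°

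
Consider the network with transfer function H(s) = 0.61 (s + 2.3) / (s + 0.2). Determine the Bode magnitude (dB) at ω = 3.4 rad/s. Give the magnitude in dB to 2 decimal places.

-2.67 dB

|j3.4 + 2.3| = √(3.4² + 2.3²) = 4.105
|j3.4 + 0.2| = √(3.4² + 0.2²) = 3.406
|H(j3.4)| = 0.61 × 4.105 / 3.406 = 0.73519
20 log₁₀(0.73519) = -2.672 dB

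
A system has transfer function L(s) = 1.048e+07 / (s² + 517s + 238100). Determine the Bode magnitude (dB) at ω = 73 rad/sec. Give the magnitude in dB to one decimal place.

33.0 dB

|(j73)² + 517(j73) + 238100| = |2.3277e+05 + j37741| = 2.358e+05
|L(j73)| = 1.048e+07 / 2.358e+05 = 44.442
20 log₁₀(44.442) = 32.96 dB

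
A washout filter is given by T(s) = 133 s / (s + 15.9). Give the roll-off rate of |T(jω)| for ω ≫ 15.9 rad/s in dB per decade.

0 dB/decade

With 1 zero and 1 pole, the high-frequency asymptotic slope is 20 × (1 − 1) = 0 dB/decade.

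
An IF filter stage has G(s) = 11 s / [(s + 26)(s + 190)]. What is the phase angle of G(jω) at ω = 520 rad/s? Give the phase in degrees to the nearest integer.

∠(j520) = 90.00°
∠(j520 + 26) = arctan(520/26) = 87.14°
∠(j520 + 190) = arctan(520/190) = 69.93°
∠G(j520) = 90.00° − (87.14° + 69.93°) = -67.07°

-67°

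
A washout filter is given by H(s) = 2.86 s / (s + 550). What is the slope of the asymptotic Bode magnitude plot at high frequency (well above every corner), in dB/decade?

0 dB/decade

With 1 zero and 1 pole, the high-frequency asymptotic slope is 20 × (1 − 1) = 0 dB/decade.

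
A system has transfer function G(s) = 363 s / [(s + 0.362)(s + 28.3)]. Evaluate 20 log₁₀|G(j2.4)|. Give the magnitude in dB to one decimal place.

22.0 dB

|j2.4| = 2.4
|j2.4 + 0.362| = √(2.4² + 0.362²) = 2.427
|j2.4 + 28.3| = √(2.4² + 28.3²) = 28.4
|G(j2.4)| = 363 × 2.4 / (2.427 × 28.4) = 12.638
20 log₁₀(12.638) = 22.03 dB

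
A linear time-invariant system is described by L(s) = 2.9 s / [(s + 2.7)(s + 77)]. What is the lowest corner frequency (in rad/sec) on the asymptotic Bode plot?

Break frequencies occur at each pole and zero magnitude: 2.7 rad/sec, 77 rad/sec.
The lowest is 2.7 rad/sec.

2.7 rad/sec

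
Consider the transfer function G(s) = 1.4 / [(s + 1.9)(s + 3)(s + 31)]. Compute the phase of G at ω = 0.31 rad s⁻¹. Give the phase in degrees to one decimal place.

-15.7°

∠(j0.31 + 1.9) = arctan(0.31/1.9) = 9.27°
∠(j0.31 + 3) = arctan(0.31/3) = 5.90°
∠(j0.31 + 31) = arctan(0.31/31) = 0.57°
∠G(j0.31) = − (9.27° + 5.90° + 0.57°) = -15.74°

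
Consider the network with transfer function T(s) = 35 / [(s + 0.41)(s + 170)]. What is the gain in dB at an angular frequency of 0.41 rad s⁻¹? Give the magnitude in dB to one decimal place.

-9.0 dB

|j0.41 + 0.41| = √(0.41² + 0.41²) = 0.5798
|j0.41 + 170| = √(0.41² + 170²) = 170
|T(j0.41)| = 35 / (0.5798 × 170) = 0.35507
20 log₁₀(0.35507) = -8.99 dB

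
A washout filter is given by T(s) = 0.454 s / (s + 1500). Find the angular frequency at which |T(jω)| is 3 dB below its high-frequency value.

1500 rad/sec

For a single-pole high-pass, the −3 dB point is at the pole: ω = 1500 rad/sec.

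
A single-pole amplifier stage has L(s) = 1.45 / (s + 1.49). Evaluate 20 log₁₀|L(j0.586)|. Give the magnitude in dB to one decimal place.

-0.9 dB

|j0.586 + 1.49| = √(0.586² + 1.49²) = 1.601
|L(j0.586)| = 1.45 / 1.601 = 0.90563
20 log₁₀(0.90563) = -0.86 dB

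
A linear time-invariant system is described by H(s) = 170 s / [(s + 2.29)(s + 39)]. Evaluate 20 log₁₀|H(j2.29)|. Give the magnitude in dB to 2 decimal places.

9.76 dB

|j2.29| = 2.29
|j2.29 + 2.29| = √(2.29² + 2.29²) = 3.239
|j2.29 + 39| = √(2.29² + 39²) = 39.07
|H(j2.29)| = 170 × 2.29 / (3.239 × 39.07) = 3.077
20 log₁₀(3.077) = 9.762 dB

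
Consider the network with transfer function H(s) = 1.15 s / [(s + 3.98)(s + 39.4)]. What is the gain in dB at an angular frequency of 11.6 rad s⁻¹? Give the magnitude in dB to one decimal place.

|j11.6| = 11.6
|j11.6 + 3.98| = √(11.6² + 3.98²) = 12.26
|j11.6 + 39.4| = √(11.6² + 39.4²) = 41.07
|H(j11.6)| = 1.15 × 11.6 / (12.26 × 41.07) = 0.026484
20 log₁₀(0.026484) = -31.54 dB

-31.5 dB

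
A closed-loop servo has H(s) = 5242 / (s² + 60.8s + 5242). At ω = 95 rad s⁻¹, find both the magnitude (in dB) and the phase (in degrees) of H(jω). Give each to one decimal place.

|(j95)² + 60.8(j95) + 5242| = |-3783 + j5776| = 6905
|H(j95)| = 5242 / 6905 = 0.75921
20 log₁₀(0.75921) = -2.39 dB
∠[(j95)² + 60.8(j95) + 5242] = ∠[-3783 + j5776] = 123.22°
∠H(j95) = −123.22° = -123.22°

|H| = -2.4 dB, ∠H = -123.2 deg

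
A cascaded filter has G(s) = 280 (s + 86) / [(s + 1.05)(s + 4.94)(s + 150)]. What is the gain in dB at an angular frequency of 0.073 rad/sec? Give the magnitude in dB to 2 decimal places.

|j0.073 + 86| = √(0.073² + 86²) = 86
|j0.073 + 1.05| = √(0.073² + 1.05²) = 1.053
|j0.073 + 4.94| = √(0.073² + 4.94²) = 4.941
|j0.073 + 150| = √(0.073² + 150²) = 150
|G(j0.073)| = 280 × 86 / (1.053 × 4.941 × 150) = 30.871
20 log₁₀(30.871) = 29.791 dB

29.79 dB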